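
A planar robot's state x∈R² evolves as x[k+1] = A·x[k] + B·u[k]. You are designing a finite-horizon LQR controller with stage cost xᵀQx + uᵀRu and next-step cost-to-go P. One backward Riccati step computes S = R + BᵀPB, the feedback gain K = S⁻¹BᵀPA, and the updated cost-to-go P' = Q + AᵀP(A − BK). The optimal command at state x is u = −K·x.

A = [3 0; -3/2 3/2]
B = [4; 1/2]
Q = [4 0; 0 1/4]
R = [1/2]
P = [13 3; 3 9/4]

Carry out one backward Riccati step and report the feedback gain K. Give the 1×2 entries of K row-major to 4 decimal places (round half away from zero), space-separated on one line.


BᵀP = [53.5000 13.1250]
S = R + BᵀPB = [1/2] + [220.5625] = [221.0625]
BᵀPA = [140.8125 19.6875]
K = S⁻¹·BᵀPA = [0.6370 0.0891]
A−BK = [0.4521 -0.3562; -1.8185 1.4555]
AᵀP(A−BK) = [5.3677 -4.1031; -4.1031 3.3092]
P' = Q + AᵀP(A−BK) = [9.3677 -4.1031; -4.1031 3.5592]
tr(P') = 12.9268

0.6370 0.0891


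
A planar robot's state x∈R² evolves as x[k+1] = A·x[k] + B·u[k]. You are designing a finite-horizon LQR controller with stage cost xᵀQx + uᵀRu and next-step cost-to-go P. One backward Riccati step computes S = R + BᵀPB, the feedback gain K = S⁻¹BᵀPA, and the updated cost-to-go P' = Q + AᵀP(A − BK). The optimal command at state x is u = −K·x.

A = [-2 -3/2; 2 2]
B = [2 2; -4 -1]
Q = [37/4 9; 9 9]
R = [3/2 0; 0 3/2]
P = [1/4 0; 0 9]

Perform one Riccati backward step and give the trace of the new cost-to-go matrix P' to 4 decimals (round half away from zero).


19.0975

BᵀP = [0.5000 -36.0000; 0.5000 -9.0000]
S = R + BᵀPB = [3/2 0; 0 3/2] + [145.0000 37.0000; 37.0000 10.0000] = [146.5000 37.0000; 37.0000 11.5000]
BᵀPA = [-73.0000 -72.7500; -19.0000 -18.7500]
K = S⁻¹·BᵀPA = [-0.4323 -0.4525; -0.2613 -0.1746]
A−BK = [-0.6128 -0.2458; 0.0095 0.0154]
AᵀP(A−BK) = [0.4774 0.4008; 0.4008 0.3701]
P' = Q + AᵀP(A−BK) = [9.7274 9.4008; 9.4008 9.3701]
tr(P') = 19.0975


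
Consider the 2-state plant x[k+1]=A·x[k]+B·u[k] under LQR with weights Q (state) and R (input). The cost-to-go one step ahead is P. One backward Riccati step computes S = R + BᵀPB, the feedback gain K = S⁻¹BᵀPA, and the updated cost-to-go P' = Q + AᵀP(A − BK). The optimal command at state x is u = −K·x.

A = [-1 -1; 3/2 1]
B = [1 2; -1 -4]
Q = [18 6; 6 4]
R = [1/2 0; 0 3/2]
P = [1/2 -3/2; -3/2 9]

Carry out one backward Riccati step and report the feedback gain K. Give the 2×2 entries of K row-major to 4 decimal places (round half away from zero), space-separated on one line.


-0.2742 -0.2445 -0.3084 -0.2026

BᵀP = [2.0000 -10.5000; 7.0000 -39.0000]
S = R + BᵀPB = [1/2 0; 0 3/2] + [12.5000 46.0000; 46.0000 170.0000] = [13.0000 46.0000; 46.0000 171.5000]
BᵀPA = [-17.7500 -12.5000; -65.5000 -46.0000]
K = S⁻¹·BᵀPA = [-0.2742 -0.2445; -0.3084 -0.2026]
A−BK = [-0.1090 -0.3502; -0.0077 -0.0551]
AᵀP(A−BK) = [0.1842 0.1371; 0.1371 0.1222]
P' = Q + AᵀP(A−BK) = [18.1842 6.1371; 6.1371 4.1222]
tr(P') = 22.3064


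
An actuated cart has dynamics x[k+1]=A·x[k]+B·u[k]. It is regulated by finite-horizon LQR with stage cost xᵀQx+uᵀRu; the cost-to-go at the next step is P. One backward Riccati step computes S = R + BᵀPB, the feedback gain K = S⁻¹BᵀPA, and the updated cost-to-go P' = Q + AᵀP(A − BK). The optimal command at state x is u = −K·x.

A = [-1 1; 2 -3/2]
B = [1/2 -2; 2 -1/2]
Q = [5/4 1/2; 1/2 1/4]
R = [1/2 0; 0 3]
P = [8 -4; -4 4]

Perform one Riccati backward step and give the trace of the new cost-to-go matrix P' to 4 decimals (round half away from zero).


5.8067

BᵀP = [-4.0000 6.0000; -14.0000 6.0000]
S = R + BᵀPB = [1/2 0; 0 3] + [10.0000 5.0000; 5.0000 25.0000] = [10.5000 5.0000; 5.0000 28.0000]
BᵀPA = [16.0000 -13.0000; 26.0000 -23.0000]
K = S⁻¹·BᵀPA = [1.1822 -0.9257; 0.7175 -0.6561]
A−BK = [-0.1561 0.1506; -0.0056 0.0232]
AᵀP(A−BK) = [2.4312 -2.1301; -2.1301 1.8755]
P' = Q + AᵀP(A−BK) = [3.6812 -1.6301; -1.6301 2.1255]
tr(P') = 5.8067


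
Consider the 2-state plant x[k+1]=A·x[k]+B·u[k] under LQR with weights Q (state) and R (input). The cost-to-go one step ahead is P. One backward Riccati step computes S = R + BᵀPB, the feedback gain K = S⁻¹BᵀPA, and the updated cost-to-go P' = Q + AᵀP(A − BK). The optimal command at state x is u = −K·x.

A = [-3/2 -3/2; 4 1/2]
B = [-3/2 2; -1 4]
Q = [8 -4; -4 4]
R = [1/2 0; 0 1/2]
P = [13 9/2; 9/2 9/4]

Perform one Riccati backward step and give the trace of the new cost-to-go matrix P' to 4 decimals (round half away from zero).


17.6210

BᵀP = [-24.0000 -9.0000; 44.0000 18.0000]
S = R + BᵀPB = [1/2 0; 0 1/2] + [45.0000 -84.0000; -84.0000 160.0000] = [45.5000 -84.0000; -84.0000 160.5000]
BᵀPA = [0.0000 31.5000; 6.0000 -57.0000]
K = S⁻¹·BᵀPA = [2.0426 1.0851; 1.1064 0.2128]
A−BK = [-0.6489 -0.2979; 1.6170 0.7340]
AᵀP(A−BK) = [4.6117 2.0984; 2.0984 1.0093]
P' = Q + AᵀP(A−BK) = [12.6117 -1.9016; -1.9016 5.0093]
tr(P') = 17.6210


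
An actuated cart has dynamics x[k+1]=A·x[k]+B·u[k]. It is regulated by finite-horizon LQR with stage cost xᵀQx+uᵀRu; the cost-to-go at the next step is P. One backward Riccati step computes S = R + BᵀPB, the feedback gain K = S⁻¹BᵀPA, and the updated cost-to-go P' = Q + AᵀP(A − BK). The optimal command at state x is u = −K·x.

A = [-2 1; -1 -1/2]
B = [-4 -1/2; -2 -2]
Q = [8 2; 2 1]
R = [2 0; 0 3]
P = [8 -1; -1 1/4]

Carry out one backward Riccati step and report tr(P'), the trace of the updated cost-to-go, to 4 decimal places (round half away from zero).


BᵀP = [-30.0000 3.5000; -2.0000 0.0000]
S = R + BᵀPB = [2 0; 0 3] + [113.0000 8.0000; 8.0000 1.0000] = [115.0000 8.0000; 8.0000 4.0000]
BᵀPA = [56.5000 -31.7500; 4.0000 -2.0000]
K = S⁻¹·BᵀPA = [0.4899 -0.2803; 0.0202 0.0606]
A−BK = [-0.0303 -0.0909; 0.0202 -0.9394]
AᵀP(A−BK) = [0.4899 -0.2803; -0.2803 0.2841]
P' = Q + AᵀP(A−BK) = [8.4899 1.7197; 1.7197 1.2841]
tr(P') = 9.7740

9.7740


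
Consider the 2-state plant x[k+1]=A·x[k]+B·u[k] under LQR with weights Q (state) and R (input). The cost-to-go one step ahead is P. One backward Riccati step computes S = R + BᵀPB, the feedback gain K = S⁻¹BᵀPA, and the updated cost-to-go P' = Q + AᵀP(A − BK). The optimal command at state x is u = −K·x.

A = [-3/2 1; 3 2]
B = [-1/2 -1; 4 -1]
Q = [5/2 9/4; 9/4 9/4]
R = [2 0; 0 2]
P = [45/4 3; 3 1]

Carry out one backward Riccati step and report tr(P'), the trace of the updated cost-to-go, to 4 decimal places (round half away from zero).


BᵀP = [6.3750 2.5000; -14.2500 -4.0000]
S = R + BᵀPB = [2 0; 0 2] + [6.8125 -8.8750; -8.8750 18.2500] = [8.8125 -8.8750; -8.8750 20.2500]
BᵀPA = [-2.0625 11.3750; 9.3750 -22.2500]
K = S⁻¹·BᵀPA = [0.4157 0.3298; 0.6451 -0.9542]
A−BK = [-0.6470 0.2107; 1.9824 -0.2734]
AᵀP(A−BK) = [2.1216 -1.2489; -1.2489 2.2671]
P' = Q + AᵀP(A−BK) = [4.6216 1.0011; 1.0011 4.5171]
tr(P') = 9.1387

9.1387


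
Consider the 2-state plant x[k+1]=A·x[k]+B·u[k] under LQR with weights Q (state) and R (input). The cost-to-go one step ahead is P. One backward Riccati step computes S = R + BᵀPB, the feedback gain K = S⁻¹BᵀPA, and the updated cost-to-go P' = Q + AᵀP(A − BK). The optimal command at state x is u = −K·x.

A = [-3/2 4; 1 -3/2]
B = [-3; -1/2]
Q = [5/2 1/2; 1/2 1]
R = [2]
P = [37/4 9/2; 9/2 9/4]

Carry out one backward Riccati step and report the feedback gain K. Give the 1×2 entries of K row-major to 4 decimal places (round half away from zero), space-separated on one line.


0.3059 -0.9874

BᵀP = [-30.0000 -14.6250]
S = R + BᵀPB = [2] + [97.3125] = [99.3125]
BᵀPA = [30.3750 -98.0625]
K = S⁻¹·BᵀPA = [0.3059 -0.9874]
A−BK = [-0.5824 1.0378; 1.1529 -1.9937]
AᵀP(A−BK) = [0.2722 -0.7573; -0.7573 2.2343]
P' = Q + AᵀP(A−BK) = [2.7722 -0.2573; -0.2573 3.2343]
tr(P') = 6.0065


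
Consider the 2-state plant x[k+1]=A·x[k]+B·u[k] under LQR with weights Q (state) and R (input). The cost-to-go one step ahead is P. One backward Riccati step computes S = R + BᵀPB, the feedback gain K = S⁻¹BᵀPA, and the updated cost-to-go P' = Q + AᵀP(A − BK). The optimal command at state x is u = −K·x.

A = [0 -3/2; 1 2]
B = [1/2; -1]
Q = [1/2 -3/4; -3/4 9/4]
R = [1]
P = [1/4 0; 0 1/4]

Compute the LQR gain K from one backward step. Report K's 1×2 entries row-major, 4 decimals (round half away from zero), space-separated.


-0.1905 -0.5238

BᵀP = [0.1250 -0.2500]
S = R + BᵀPB = [1] + [0.3125] = [1.3125]
BᵀPA = [-0.2500 -0.6875]
K = S⁻¹·BᵀPA = [-0.1905 -0.5238]
A−BK = [0.0952 -1.2381; 0.8095 1.4762]
AᵀP(A−BK) = [0.2024 0.3690; 0.3690 1.2024]
P' = Q + AᵀP(A−BK) = [0.7024 -0.3810; -0.3810 3.4524]
tr(P') = 4.1548


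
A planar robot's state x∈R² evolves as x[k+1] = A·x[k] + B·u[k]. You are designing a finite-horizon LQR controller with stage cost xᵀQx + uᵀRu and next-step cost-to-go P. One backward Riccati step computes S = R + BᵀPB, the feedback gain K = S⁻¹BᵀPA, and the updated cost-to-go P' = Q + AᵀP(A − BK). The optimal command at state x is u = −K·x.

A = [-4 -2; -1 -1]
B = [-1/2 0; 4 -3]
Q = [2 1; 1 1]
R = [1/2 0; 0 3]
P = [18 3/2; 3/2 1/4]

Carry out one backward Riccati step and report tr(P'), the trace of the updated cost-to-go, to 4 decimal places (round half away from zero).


BᵀP = [-3.0000 0.2500; -4.5000 -0.7500]
S = R + BᵀPB = [1/2 0; 0 3] + [2.5000 -0.7500; -0.7500 2.2500] = [3.0000 -0.7500; -0.7500 5.2500]
BᵀPA = [11.7500 5.7500; 18.7500 9.7500]
K = S⁻¹·BᵀPA = [4.9877 2.4691; 4.2840 2.2099]
A−BK = [-1.5062 -0.7654; -8.0988 -4.2469]
AᵀP(A−BK) = [161.3210 82.8025; 82.8025 42.5062]
P' = Q + AᵀP(A−BK) = [163.3210 83.8025; 83.8025 43.5062]
tr(P') = 206.8272

206.8272


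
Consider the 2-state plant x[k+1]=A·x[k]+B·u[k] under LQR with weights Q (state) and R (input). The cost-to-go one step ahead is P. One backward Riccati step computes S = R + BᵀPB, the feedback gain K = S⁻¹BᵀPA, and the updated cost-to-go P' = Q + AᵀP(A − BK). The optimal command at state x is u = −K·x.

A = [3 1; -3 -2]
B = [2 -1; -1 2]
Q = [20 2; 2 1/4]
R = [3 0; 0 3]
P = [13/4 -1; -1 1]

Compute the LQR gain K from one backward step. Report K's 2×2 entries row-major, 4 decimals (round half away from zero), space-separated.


0.9808 0.3462 -0.8077 -0.4615

BᵀP = [7.5000 -3.0000; -5.2500 3.0000]
S = R + BᵀPB = [3 0; 0 3] + [18.0000 -13.5000; -13.5000 11.2500] = [21.0000 -13.5000; -13.5000 14.2500]
BᵀPA = [31.5000 13.5000; -24.7500 -11.2500]
K = S⁻¹·BᵀPA = [0.9808 0.3462; -0.8077 -0.4615]
A−BK = [0.2308 -0.1538; -0.4038 -0.7308]
AᵀP(A−BK) = [5.3654 2.4231; 2.4231 1.3846]
P' = Q + AᵀP(A−BK) = [25.3654 4.4231; 4.4231 1.6346]
tr(P') = 27.0000


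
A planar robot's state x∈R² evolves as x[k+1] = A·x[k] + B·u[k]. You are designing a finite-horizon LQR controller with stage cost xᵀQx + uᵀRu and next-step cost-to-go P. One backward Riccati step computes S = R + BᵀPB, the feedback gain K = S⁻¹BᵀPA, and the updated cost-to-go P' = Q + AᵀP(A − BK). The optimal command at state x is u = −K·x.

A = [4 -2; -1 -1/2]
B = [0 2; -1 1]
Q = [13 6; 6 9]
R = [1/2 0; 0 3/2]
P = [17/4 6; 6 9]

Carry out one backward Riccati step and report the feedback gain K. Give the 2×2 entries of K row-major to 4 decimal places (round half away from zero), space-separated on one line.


0.0933 0.4197 0.7565 -0.5959

BᵀP = [-6.0000 -9.0000; 14.5000 21.0000]
S = R + BᵀPB = [1/2 0; 0 3/2] + [9.0000 -21.0000; -21.0000 50.0000] = [9.5000 -21.0000; -21.0000 51.5000]
BᵀPA = [-15.0000 16.5000; 37.0000 -39.5000]
K = S⁻¹·BᵀPA = [0.0933 0.4197; 0.7565 -0.5959]
A−BK = [2.4870 -0.8083; -1.6632 0.5155]
AᵀP(A−BK) = [2.4093 -1.1580; -1.1580 0.7889]
P' = Q + AᵀP(A−BK) = [15.4093 4.8420; 4.8420 9.7889]
tr(P') = 25.1982


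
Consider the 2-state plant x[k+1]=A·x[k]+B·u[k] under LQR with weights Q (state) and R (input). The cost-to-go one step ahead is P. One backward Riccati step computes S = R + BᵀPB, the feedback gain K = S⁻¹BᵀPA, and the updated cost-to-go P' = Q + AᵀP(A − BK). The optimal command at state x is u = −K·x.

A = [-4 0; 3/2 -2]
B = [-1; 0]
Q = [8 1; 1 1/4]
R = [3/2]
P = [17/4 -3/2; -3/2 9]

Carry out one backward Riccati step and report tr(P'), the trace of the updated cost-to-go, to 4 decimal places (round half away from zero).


84.4891

BᵀP = [-4.2500 1.5000]
S = R + BᵀPB = [3/2] + [4.2500] = [5.7500]
BᵀPA = [19.2500 -3.0000]
K = S⁻¹·BᵀPA = [3.3478 -0.5217]
A−BK = [-0.6522 -0.5217; 1.5000 -2.0000]
AᵀP(A−BK) = [41.8043 -28.9565; -28.9565 34.4348]
P' = Q + AᵀP(A−BK) = [49.8043 -27.9565; -27.9565 34.6848]
tr(P') = 84.4891


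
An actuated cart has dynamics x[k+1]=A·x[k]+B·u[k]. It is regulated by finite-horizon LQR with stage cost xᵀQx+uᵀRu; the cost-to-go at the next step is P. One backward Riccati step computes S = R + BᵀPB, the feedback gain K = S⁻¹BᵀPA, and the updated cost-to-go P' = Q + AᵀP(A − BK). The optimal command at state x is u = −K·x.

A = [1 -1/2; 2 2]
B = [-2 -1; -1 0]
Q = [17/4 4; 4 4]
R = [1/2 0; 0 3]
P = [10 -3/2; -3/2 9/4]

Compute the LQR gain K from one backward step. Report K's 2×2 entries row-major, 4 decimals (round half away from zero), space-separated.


BᵀP = [-18.5000 0.7500; -10.0000 1.5000]
S = R + BᵀPB = [1/2 0; 0 3] + [36.2500 18.5000; 18.5000 10.0000] = [36.7500 18.5000; 18.5000 13.0000]
BᵀPA = [-17.0000 10.7500; -7.0000 8.0000]
K = S⁻¹·BᵀPA = [-0.6753 -0.0609; 0.4225 0.7020]
A−BK = [0.0720 0.0803; 1.3247 1.9391]
AᵀP(A−BK) = [4.4779 6.3792; 6.3792 9.5383]
P' = Q + AᵀP(A−BK) = [8.7279 10.3792; 10.3792 13.5383]
tr(P') = 22.2661

-0.6753 -0.0609 0.4225 0.7020


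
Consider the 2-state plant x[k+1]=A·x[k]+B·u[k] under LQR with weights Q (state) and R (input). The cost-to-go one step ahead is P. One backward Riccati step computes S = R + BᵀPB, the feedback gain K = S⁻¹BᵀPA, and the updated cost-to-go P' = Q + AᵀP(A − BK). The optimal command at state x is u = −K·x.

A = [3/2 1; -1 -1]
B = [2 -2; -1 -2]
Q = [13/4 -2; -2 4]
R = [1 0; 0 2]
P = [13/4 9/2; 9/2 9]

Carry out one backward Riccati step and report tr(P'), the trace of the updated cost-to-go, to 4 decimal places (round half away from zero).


BᵀP = [2.0000 0.0000; -15.5000 -27.0000]
S = R + BᵀPB = [1 0; 0 2] + [4.0000 -4.0000; -4.0000 85.0000] = [5.0000 -4.0000; -4.0000 87.0000]
BᵀPA = [3.0000 2.0000; 3.7500 11.5000]
K = S⁻¹·BᵀPA = [0.6587 0.5251; 0.0734 0.1563]
A−BK = [0.3294 0.2625; -0.1945 -0.1623]
AᵀP(A−BK) = [0.5612 0.4636; 0.4636 0.4021]
P' = Q + AᵀP(A−BK) = [3.8112 -1.5364; -1.5364 4.4021]
tr(P') = 8.2133

8.2133


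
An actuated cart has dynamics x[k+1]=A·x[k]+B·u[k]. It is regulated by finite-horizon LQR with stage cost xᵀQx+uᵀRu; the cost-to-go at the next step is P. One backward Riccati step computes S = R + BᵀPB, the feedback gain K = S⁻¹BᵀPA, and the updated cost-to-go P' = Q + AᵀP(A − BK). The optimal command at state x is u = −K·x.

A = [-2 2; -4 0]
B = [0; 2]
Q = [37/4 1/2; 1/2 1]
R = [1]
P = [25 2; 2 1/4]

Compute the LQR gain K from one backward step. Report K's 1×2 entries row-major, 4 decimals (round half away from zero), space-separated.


BᵀP = [4.0000 0.5000]
S = R + BᵀPB = [1] + [1.0000] = [2.0000]
BᵀPA = [-10.0000 8.0000]
K = S⁻¹·BᵀPA = [-5.0000 4.0000]
A−BK = [-2.0000 2.0000; 6.0000 -8.0000]
AᵀP(A−BK) = [86.0000 -76.0000; -76.0000 68.0000]
P' = Q + AᵀP(A−BK) = [95.2500 -75.5000; -75.5000 69.0000]
tr(P') = 164.2500

-5.0000 4.0000


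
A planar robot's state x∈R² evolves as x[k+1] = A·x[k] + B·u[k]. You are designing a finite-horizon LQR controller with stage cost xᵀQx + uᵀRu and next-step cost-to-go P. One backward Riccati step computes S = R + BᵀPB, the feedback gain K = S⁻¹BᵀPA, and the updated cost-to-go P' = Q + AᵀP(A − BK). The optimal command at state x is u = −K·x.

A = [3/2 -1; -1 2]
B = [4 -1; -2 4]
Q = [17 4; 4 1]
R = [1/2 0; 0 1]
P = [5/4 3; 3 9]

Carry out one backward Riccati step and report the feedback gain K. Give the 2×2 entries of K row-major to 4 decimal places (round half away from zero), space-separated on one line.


BᵀP = [-1.0000 -6.0000; 10.7500 33.0000]
S = R + BᵀPB = [1/2 0; 0 1] + [8.0000 -23.0000; -23.0000 121.2500] = [8.5000 -23.0000; -23.0000 122.2500]
BᵀPA = [4.5000 -11.0000; -16.8750 55.2500]
K = S⁻¹·BᵀPA = [0.3176 -0.1451; -0.0783 0.4247]
A−BK = [0.1514 0.0049; -0.0517 0.0113]
AᵀP(A−BK) = [0.0623 -0.0562; -0.0562 0.1924]
P' = Q + AᵀP(A−BK) = [17.0623 3.9438; 3.9438 1.1924]
tr(P') = 18.2547

0.3176 -0.1451 -0.0783 0.4247


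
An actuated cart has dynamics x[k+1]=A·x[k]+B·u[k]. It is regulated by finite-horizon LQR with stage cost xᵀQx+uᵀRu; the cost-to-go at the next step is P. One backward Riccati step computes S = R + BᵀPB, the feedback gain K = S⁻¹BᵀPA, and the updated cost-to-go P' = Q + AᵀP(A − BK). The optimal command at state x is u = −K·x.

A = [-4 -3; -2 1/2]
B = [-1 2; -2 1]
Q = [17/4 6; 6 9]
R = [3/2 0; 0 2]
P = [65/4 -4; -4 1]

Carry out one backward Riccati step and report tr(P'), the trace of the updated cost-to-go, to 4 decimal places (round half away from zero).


BᵀP = [-8.2500 2.0000; 28.5000 -7.0000]
S = R + BᵀPB = [3/2 0; 0 2] + [4.2500 -14.5000; -14.5000 50.0000] = [5.7500 -14.5000; -14.5000 52.0000]
BᵀPA = [29.0000 25.7500; -100.0000 -89.0000]
K = S⁻¹·BᵀPA = [0.6535 0.5465; -1.7408 -1.5592]
A−BK = [0.1352 0.6648; 1.0479 3.1521]
AᵀP(A−BK) = [6.9634 6.2366; 6.2366 5.6634]
P' = Q + AᵀP(A−BK) = [11.2134 12.2366; 12.2366 14.6634]
tr(P') = 25.8768

25.8768


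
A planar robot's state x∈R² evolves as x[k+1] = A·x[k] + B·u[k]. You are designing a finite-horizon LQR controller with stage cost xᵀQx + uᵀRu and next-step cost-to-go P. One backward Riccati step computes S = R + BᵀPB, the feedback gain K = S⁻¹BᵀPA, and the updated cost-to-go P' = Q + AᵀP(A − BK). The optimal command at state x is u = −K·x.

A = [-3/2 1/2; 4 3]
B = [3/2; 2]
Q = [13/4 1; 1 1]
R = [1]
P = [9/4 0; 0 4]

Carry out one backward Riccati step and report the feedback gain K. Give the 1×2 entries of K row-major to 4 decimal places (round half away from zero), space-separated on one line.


BᵀP = [3.3750 8.0000]
S = R + BᵀPB = [1] + [21.0625] = [22.0625]
BᵀPA = [26.9375 25.6875]
K = S⁻¹·BᵀPA = [1.2210 1.1643]
A−BK = [-3.3314 -1.2465; 1.5581 0.6714]
AᵀP(A−BK) = [36.1728 14.9490; 14.9490 6.6544]
P' = Q + AᵀP(A−BK) = [39.4228 15.9490; 15.9490 7.6544]
tr(P') = 47.0772

1.2210 1.1643


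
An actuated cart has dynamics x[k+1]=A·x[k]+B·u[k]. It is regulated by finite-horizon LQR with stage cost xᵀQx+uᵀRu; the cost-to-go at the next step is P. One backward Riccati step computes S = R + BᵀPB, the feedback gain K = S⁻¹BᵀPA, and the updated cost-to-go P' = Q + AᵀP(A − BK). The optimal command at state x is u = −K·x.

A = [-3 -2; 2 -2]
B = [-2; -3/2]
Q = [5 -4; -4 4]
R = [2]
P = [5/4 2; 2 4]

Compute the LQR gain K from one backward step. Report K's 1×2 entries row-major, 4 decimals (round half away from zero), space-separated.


BᵀP = [-5.5000 -10.0000]
S = R + BᵀPB = [2] + [26.0000] = [28.0000]
BᵀPA = [-3.5000 31.0000]
K = S⁻¹·BᵀPA = [-0.1250 1.1071]
A−BK = [-3.2500 0.2143; 1.8125 -0.3393]
AᵀP(A−BK) = [2.8125 -0.6250; -0.6250 2.6786]
P' = Q + AᵀP(A−BK) = [7.8125 -4.6250; -4.6250 6.6786]
tr(P') = 14.4911

-0.1250 1.1071


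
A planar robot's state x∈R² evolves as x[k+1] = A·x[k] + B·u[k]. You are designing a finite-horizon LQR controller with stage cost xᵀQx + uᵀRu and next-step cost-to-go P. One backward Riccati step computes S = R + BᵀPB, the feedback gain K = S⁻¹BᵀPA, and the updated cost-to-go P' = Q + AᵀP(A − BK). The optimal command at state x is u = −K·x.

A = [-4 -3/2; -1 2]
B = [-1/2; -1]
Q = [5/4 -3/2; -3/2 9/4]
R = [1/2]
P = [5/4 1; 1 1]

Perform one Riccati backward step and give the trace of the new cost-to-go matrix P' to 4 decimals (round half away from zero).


10.4444

BᵀP = [-1.6250 -1.5000]
S = R + BᵀPB = [1/2] + [2.3125] = [2.8125]
BᵀPA = [8.0000 -0.5625]
K = S⁻¹·BᵀPA = [2.8444 -0.2000]
A−BK = [-2.5778 -1.6000; 1.8444 1.8000]
AᵀP(A−BK) = [6.2444 0.6000; 0.6000 0.7000]
P' = Q + AᵀP(A−BK) = [7.4944 -0.9000; -0.9000 2.9500]
tr(P') = 10.4444


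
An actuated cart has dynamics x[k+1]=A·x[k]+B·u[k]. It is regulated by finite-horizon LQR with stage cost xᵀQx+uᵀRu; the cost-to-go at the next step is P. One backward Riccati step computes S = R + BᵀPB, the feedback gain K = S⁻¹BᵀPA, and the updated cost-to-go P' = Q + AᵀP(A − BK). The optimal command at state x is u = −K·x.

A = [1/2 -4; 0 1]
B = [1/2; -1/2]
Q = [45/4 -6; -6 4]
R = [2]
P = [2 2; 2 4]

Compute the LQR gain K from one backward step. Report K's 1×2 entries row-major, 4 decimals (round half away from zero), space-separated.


BᵀP = [0.0000 -1.0000]
S = R + BᵀPB = [2] + [0.5000] = [2.5000]
BᵀPA = [0.0000 -1.0000]
K = S⁻¹·BᵀPA = [0.0000 -0.4000]
A−BK = [0.5000 -3.8000; 0.0000 0.8000]
AᵀP(A−BK) = [0.5000 -3.0000; -3.0000 19.6000]
P' = Q + AᵀP(A−BK) = [11.7500 -9.0000; -9.0000 23.6000]
tr(P') = 35.3500

0.0000 -0.4000


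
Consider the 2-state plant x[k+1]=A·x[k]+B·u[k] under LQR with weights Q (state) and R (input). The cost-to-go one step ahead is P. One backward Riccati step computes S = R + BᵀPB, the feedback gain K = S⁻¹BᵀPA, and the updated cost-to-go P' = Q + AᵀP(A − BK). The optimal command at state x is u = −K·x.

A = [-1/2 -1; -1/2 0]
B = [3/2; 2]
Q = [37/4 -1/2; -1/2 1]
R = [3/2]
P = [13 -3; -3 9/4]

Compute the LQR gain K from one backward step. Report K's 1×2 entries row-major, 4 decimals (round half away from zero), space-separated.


BᵀP = [13.5000 0.0000]
S = R + BᵀPB = [3/2] + [20.2500] = [21.7500]
BᵀPA = [-6.7500 -13.5000]
K = S⁻¹·BᵀPA = [-0.3103 -0.6207]
A−BK = [-0.0345 -0.0690; 0.1207 1.2414]
AᵀP(A−BK) = [0.2177 0.8103; 0.8103 4.6207]
P' = Q + AᵀP(A−BK) = [9.4677 0.3103; 0.3103 5.6207]
tr(P') = 15.0884

-0.3103 -0.6207


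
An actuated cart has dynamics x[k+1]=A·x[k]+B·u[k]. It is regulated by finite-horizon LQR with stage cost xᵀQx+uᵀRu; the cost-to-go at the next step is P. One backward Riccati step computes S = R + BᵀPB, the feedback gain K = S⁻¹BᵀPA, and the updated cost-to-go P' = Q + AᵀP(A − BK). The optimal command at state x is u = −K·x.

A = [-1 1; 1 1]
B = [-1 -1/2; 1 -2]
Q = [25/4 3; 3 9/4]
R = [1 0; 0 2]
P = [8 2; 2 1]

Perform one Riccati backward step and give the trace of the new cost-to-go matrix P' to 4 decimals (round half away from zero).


10.6702

BᵀP = [-6.0000 -1.0000; -8.0000 -3.0000]
S = R + BᵀPB = [1 0; 0 2] + [5.0000 5.0000; 5.0000 10.0000] = [6.0000 5.0000; 5.0000 12.0000]
BᵀPA = [5.0000 -7.0000; 5.0000 -11.0000]
K = S⁻¹·BᵀPA = [0.7447 -0.6170; 0.1064 -0.6596]
A−BK = [-0.2021 0.0532; 0.4681 0.2979]
AᵀP(A−BK) = [0.7447 -0.6170; -0.6170 1.4255]
P' = Q + AᵀP(A−BK) = [6.9947 2.3830; 2.3830 3.6755]
tr(P') = 10.6702


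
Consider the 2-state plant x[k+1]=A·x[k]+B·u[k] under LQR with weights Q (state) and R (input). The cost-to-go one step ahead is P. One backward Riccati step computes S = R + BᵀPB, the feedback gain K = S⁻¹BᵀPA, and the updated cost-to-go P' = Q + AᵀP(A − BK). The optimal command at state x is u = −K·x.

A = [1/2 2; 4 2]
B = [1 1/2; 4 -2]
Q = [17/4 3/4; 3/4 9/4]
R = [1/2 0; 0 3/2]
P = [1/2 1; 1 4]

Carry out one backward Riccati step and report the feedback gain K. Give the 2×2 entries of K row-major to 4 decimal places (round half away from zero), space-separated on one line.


0.8854 0.6374 -0.1768 0.1113

BᵀP = [4.5000 17.0000; -1.7500 -7.5000]
S = R + BᵀPB = [1/2 0; 0 3/2] + [72.5000 -31.7500; -31.7500 14.1250] = [73.0000 -31.7500; -31.7500 15.6250]
BᵀPA = [70.2500 43.0000; -30.8750 -18.5000]
K = S⁻¹·BᵀPA = [0.8854 0.6374; -0.1768 0.1113]
A−BK = [-0.2970 1.3069; 0.1047 -0.3272]
AᵀP(A−BK) = [0.4646 0.1556; 0.1556 0.6488]
P' = Q + AᵀP(A−BK) = [4.7146 0.9056; 0.9056 2.8988]
tr(P') = 7.6134


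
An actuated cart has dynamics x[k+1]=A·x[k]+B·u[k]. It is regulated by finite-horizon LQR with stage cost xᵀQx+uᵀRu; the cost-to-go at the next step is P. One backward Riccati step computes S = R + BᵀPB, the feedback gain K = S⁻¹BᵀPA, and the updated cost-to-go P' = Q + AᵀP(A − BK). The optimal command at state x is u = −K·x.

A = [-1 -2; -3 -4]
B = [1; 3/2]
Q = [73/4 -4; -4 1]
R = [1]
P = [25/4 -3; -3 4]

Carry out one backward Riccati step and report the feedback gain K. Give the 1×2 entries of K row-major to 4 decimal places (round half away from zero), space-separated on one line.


-1.4828 -2.1379

BᵀP = [1.7500 3.0000]
S = R + BᵀPB = [1] + [6.2500] = [7.2500]
BᵀPA = [-10.7500 -15.5000]
K = S⁻¹·BᵀPA = [-1.4828 -2.1379]
A−BK = [0.4828 0.1379; -0.7759 -0.7931]
AᵀP(A−BK) = [8.3103 7.5172; 7.5172 7.8621]
P' = Q + AᵀP(A−BK) = [26.5603 3.5172; 3.5172 8.8621]
tr(P') = 35.4224


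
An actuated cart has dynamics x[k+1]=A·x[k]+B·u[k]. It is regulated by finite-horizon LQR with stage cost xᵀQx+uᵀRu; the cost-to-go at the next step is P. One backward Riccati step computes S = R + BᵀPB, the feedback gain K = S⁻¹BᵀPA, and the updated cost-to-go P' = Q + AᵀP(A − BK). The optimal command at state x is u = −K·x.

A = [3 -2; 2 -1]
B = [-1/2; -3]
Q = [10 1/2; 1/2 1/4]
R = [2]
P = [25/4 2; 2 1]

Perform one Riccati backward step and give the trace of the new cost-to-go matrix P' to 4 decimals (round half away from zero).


34.4150

BᵀP = [-9.1250 -4.0000]
S = R + BᵀPB = [2] + [16.5625] = [18.5625]
BᵀPA = [-35.3750 22.2500]
K = S⁻¹·BᵀPA = [-1.9057 1.1987]
A−BK = [2.0471 -1.4007; -3.7172 2.5960]
AᵀP(A−BK) = [16.8350 -11.0976; -11.0976 7.3300]
P' = Q + AᵀP(A−BK) = [26.8350 -10.5976; -10.5976 7.5800]
tr(P') = 34.4150


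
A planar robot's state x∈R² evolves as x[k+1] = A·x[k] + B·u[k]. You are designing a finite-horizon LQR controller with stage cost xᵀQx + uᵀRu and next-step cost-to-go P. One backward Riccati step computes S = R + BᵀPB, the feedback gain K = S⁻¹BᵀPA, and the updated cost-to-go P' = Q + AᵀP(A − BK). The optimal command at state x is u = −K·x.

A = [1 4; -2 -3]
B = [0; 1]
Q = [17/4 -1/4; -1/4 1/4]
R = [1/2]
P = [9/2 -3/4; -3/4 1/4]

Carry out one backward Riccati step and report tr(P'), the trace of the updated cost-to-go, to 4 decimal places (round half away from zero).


84.4167

BᵀP = [-0.7500 0.2500]
S = R + BᵀPB = [1/2] + [0.2500] = [0.7500]
BᵀPA = [-1.2500 -3.7500]
K = S⁻¹·BᵀPA = [-1.6667 -5.0000]
A−BK = [1.0000 4.0000; -0.3333 2.0000]
AᵀP(A−BK) = [6.4167 21.5000; 21.5000 73.5000]
P' = Q + AᵀP(A−BK) = [10.6667 21.2500; 21.2500 73.7500]
tr(P') = 84.4167


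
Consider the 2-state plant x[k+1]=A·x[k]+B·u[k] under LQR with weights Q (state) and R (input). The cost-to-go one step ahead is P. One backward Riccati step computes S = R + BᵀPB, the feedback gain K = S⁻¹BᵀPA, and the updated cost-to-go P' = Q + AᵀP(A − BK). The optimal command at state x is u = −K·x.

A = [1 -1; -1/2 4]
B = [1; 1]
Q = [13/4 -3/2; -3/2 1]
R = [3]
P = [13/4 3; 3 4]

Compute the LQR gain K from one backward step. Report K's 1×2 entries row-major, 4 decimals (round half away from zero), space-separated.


0.1692 1.3385

BᵀP = [6.2500 7.0000]
S = R + BᵀPB = [3] + [13.2500] = [16.2500]
BᵀPA = [2.7500 21.7500]
K = S⁻¹·BᵀPA = [0.1692 1.3385]
A−BK = [0.8308 -2.3385; -0.6692 2.6615]
AᵀP(A−BK) = [0.7846 -1.4308; -1.4308 14.1385]
P' = Q + AᵀP(A−BK) = [4.0346 -2.9308; -2.9308 15.1385]
tr(P') = 19.1731


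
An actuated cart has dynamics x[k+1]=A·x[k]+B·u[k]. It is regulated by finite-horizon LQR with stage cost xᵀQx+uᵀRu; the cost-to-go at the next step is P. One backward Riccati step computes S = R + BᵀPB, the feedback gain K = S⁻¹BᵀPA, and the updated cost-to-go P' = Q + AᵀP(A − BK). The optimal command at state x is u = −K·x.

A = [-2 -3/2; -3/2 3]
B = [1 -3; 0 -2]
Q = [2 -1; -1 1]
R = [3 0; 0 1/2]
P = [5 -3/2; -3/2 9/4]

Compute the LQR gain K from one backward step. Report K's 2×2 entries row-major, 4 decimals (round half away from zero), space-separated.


BᵀP = [5.0000 -1.5000; -12.0000 0.0000]
S = R + BᵀPB = [3 0; 0 1/2] + [5.0000 -12.0000; -12.0000 36.0000] = [8.0000 -12.0000; -12.0000 36.5000]
BᵀPA = [-7.7500 -12.0000; 24.0000 18.0000]
K = S⁻¹·BᵀPA = [0.0346 -1.5000; 0.6689 0.0000]
A−BK = [-0.0279 0.0000; -0.1622 3.0000]
AᵀP(A−BK) = [0.2768 -1.1250; -1.1250 27.0000]
P' = Q + AᵀP(A−BK) = [2.2768 -2.1250; -2.1250 28.0000]
tr(P') = 30.2768

0.0346 -1.5000 0.6689 0.0000


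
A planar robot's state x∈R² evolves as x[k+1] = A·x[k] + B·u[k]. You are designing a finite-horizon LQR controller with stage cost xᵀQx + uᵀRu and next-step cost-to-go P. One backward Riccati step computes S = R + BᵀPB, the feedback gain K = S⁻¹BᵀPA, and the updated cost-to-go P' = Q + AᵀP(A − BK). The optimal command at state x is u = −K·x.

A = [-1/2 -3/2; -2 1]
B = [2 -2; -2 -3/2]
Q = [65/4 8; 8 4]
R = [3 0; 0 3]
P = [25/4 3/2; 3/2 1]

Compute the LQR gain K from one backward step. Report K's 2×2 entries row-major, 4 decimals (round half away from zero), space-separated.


0.1940 -0.4352 0.5185 0.2217

BᵀP = [9.5000 1.0000; -14.7500 -4.5000]
S = R + BᵀPB = [3 0; 0 3] + [17.0000 -20.5000; -20.5000 36.2500] = [20.0000 -20.5000; -20.5000 39.2500]
BᵀPA = [-6.7500 -13.2500; 16.3750 17.6250]
K = S⁻¹·BᵀPA = [0.1940 -0.4352; 0.5185 0.2217]
A−BK = [0.1491 -0.1861; -0.8343 0.4621]
AᵀP(A−BK) = [1.3813 -0.1311; -0.1311 0.8878]
P' = Q + AᵀP(A−BK) = [17.6313 7.8689; 7.8689 4.8878]
tr(P') = 22.5190


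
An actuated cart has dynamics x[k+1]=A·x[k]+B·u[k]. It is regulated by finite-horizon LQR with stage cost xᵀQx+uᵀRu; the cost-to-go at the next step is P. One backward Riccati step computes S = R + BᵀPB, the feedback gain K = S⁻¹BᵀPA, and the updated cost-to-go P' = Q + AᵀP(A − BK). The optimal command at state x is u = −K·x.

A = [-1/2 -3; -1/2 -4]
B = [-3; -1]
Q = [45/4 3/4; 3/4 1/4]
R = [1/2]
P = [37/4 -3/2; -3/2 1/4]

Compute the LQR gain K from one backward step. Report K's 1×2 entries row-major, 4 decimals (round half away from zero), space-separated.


0.1467 0.8233

BᵀP = [-26.2500 4.2500]
S = R + BᵀPB = [1/2] + [74.5000] = [75.0000]
BᵀPA = [11.0000 61.7500]
K = S⁻¹·BᵀPA = [0.1467 0.8233]
A−BK = [-0.0600 -0.5300; -0.3533 -3.1767]
AᵀP(A−BK) = [0.0117 0.0683; 0.0683 0.4092]
P' = Q + AᵀP(A−BK) = [11.2617 0.8183; 0.8183 0.6592]
tr(P') = 11.9208


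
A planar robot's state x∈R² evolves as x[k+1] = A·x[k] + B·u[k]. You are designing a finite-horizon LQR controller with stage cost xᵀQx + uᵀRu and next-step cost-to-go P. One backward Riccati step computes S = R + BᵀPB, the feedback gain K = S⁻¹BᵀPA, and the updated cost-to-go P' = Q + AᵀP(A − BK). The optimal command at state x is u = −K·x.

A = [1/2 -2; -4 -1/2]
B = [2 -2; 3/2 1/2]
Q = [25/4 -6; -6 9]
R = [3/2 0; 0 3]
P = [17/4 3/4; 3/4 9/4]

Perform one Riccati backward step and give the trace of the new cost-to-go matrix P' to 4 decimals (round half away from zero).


28.2478

BᵀP = [9.6250 4.8750; -8.1250 -0.3750]
S = R + BᵀPB = [3/2 0; 0 3] + [26.5625 -16.8125; -16.8125 16.0625] = [28.0625 -16.8125; -16.8125 19.0625]
BᵀPA = [-14.6875 -21.6875; -2.5625 16.4375]
K = S⁻¹·BᵀPA = [-1.2806 -0.5433; -1.2638 0.3831]
A−BK = [0.5334 -0.1472; -1.4472 0.1234]
AᵀP(A−BK) = [12.0156 -0.9353; -0.9353 0.9822]
P' = Q + AᵀP(A−BK) = [18.2656 -6.9353; -6.9353 9.9822]
tr(P') = 28.2478


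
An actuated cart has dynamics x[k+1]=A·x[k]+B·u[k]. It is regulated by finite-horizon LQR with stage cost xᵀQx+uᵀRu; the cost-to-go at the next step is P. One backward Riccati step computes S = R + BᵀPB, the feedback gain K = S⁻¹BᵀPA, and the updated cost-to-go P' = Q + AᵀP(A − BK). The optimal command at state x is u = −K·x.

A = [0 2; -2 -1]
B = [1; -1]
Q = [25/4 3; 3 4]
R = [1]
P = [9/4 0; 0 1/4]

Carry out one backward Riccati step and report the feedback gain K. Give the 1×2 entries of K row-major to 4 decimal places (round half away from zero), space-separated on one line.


0.1429 1.3571

BᵀP = [2.2500 -0.2500]
S = R + BᵀPB = [1] + [2.5000] = [3.5000]
BᵀPA = [0.5000 4.7500]
K = S⁻¹·BᵀPA = [0.1429 1.3571]
A−BK = [-0.1429 0.6429; -1.8571 0.3571]
AᵀP(A−BK) = [0.9286 -0.1786; -0.1786 2.8036]
P' = Q + AᵀP(A−BK) = [7.1786 2.8214; 2.8214 6.8036]
tr(P') = 13.9821


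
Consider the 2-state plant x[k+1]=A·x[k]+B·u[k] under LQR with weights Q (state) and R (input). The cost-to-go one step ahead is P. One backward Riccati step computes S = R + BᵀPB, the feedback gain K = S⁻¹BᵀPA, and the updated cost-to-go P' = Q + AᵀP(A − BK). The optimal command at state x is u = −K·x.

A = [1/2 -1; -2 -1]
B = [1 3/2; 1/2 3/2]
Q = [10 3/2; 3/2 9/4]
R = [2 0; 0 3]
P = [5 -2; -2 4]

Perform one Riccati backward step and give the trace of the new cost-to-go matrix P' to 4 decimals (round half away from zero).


BᵀP = [4.0000 0.0000; 4.5000 3.0000]
S = R + BᵀPB = [2 0; 0 3] + [4.0000 6.0000; 6.0000 11.2500] = [6.0000 6.0000; 6.0000 14.2500]
BᵀPA = [2.0000 -4.0000; -3.7500 -7.5000]
K = S⁻¹·BᵀPA = [1.0303 -0.2424; -0.6970 -0.4242]
A−BK = [0.5152 -0.1212; -1.4697 -0.2424]
AᵀP(A−BK) = [16.5758 1.3939; 1.3939 0.8485]
P' = Q + AᵀP(A−BK) = [26.5758 2.8939; 2.8939 3.0985]
tr(P') = 29.6742

29.6742


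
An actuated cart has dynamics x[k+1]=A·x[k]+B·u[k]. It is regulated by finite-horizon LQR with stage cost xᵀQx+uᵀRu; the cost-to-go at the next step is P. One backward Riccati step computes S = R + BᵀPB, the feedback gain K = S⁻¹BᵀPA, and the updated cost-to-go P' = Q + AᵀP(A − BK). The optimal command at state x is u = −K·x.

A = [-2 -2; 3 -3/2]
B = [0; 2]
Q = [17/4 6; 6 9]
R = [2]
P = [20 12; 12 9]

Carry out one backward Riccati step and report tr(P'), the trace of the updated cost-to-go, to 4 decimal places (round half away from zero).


53.5263

BᵀP = [24.0000 18.0000]
S = R + BᵀPB = [2] + [36.0000] = [38.0000]
BᵀPA = [6.0000 -75.0000]
K = S⁻¹·BᵀPA = [0.1579 -1.9737]
A−BK = [-2.0000 -2.0000; 2.6842 2.4474]
AᵀP(A−BK) = [16.0526 15.3421; 15.3421 24.2237]
P' = Q + AᵀP(A−BK) = [20.3026 21.3421; 21.3421 33.2237]
tr(P') = 53.5263


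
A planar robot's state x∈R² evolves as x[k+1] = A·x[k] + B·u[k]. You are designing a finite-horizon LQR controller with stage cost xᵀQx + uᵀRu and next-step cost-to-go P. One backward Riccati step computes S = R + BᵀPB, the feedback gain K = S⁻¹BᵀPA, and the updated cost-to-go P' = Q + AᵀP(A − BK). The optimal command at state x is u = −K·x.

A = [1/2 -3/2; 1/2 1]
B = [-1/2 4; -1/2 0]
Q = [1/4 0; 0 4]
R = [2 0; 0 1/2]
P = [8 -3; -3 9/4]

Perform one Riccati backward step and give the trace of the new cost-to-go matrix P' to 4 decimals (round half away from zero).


BᵀP = [-2.5000 0.3750; 32.0000 -12.0000]
S = R + BᵀPB = [2 0; 0 1/2] + [1.0625 -10.0000; -10.0000 128.0000] = [3.0625 -10.0000; -10.0000 128.5000]
BᵀPA = [-1.0625 4.1250; 10.0000 -60.0000]
K = S⁻¹·BᵀPA = [-0.1245 -0.2383; 0.0681 -0.4855]
A−BK = [0.1652 0.3227; 0.4378 0.8809]
AᵀP(A−BK) = [0.2489 0.4765; 0.4765 1.1048]
P' = Q + AᵀP(A−BK) = [0.4989 0.4765; 0.4765 5.1048]
tr(P') = 5.6037

5.6037


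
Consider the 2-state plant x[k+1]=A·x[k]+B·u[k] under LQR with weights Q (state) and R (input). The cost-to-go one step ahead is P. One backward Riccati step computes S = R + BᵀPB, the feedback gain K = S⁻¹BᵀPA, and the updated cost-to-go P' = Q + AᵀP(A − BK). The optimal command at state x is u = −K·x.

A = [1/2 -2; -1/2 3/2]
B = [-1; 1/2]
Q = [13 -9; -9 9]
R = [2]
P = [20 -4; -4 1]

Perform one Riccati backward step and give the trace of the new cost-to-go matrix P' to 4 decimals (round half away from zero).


BᵀP = [-22.0000 4.5000]
S = R + BᵀPB = [2] + [24.2500] = [26.2500]
BᵀPA = [-13.2500 50.7500]
K = S⁻¹·BᵀPA = [-0.5048 1.9333]
A−BK = [-0.0048 -0.0667; -0.2476 0.5333]
AᵀP(A−BK) = [0.5619 -2.1333; -2.1333 8.1333]
P' = Q + AᵀP(A−BK) = [13.5619 -11.1333; -11.1333 17.1333]
tr(P') = 30.6952

30.6952


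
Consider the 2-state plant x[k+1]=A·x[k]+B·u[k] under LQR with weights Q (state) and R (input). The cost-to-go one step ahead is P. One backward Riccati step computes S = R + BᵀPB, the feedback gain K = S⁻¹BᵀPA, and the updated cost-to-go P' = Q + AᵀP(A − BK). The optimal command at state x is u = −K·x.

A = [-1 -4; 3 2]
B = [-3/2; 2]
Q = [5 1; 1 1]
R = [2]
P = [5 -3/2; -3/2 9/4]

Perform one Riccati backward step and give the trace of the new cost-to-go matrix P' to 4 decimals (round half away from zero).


24.4240

BᵀP = [-10.5000 6.7500]
S = R + BᵀPB = [2] + [29.2500] = [31.2500]
BᵀPA = [30.7500 55.5000]
K = S⁻¹·BᵀPA = [0.9840 1.7760]
A−BK = [0.4760 -1.3360; 1.0320 -1.5520]
AᵀP(A−BK) = [3.9920 -0.1120; -0.1120 14.4320]
P' = Q + AᵀP(A−BK) = [8.9920 0.8880; 0.8880 15.4320]
tr(P') = 24.4240


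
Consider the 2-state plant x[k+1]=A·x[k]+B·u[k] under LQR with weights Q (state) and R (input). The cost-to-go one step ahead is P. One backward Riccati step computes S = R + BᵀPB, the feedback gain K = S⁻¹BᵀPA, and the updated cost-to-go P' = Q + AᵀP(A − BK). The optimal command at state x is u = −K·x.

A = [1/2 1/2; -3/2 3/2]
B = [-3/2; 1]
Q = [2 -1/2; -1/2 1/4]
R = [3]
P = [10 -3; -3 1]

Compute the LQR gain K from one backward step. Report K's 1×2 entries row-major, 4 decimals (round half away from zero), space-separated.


-0.4859 -0.0211

BᵀP = [-18.0000 5.5000]
S = R + BᵀPB = [3] + [32.5000] = [35.5000]
BᵀPA = [-17.2500 -0.7500]
K = S⁻¹·BᵀPA = [-0.4859 -0.0211]
A−BK = [-0.2289 0.4683; -1.0141 1.5211]
AᵀP(A−BK) = [0.8680 -0.1144; -0.1144 0.2342]
P' = Q + AᵀP(A−BK) = [2.8680 -0.6144; -0.6144 0.4842]
tr(P') = 3.3521


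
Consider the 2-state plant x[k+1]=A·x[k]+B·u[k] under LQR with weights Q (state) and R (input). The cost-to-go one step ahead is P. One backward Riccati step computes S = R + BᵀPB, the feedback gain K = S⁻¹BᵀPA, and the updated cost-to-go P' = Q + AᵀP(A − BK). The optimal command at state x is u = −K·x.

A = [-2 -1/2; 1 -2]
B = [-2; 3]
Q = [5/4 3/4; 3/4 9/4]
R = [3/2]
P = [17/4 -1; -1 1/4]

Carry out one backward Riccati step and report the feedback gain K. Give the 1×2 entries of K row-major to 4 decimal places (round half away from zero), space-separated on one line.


BᵀP = [-11.5000 2.7500]
S = R + BᵀPB = [3/2] + [31.2500] = [32.7500]
BᵀPA = [25.7500 0.2500]
K = S⁻¹·BᵀPA = [0.7863 0.0076]
A−BK = [-0.4275 -0.4847; -1.3588 -2.0229]
AᵀP(A−BK) = [1.0038 0.0534; 0.0534 0.0606]
P' = Q + AᵀP(A−BK) = [2.2538 0.8034; 0.8034 2.3106]
tr(P') = 4.5644

0.7863 0.0076


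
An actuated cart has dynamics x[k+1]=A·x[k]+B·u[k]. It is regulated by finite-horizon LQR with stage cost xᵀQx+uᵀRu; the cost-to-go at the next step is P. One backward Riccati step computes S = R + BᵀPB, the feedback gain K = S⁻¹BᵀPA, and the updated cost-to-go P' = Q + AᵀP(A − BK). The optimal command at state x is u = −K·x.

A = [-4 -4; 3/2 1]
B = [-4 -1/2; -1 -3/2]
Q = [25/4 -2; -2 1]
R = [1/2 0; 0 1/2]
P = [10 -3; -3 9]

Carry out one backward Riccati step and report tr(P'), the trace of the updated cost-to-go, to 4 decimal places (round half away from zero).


11.3180

BᵀP = [-37.0000 3.0000; -0.5000 -12.0000]
S = R + BᵀPB = [1/2 0; 0 1/2] + [145.0000 14.0000; 14.0000 18.2500] = [145.5000 14.0000; 14.0000 18.7500]
BᵀPA = [152.5000 151.0000; -16.0000 -10.0000]
K = S⁻¹·BᵀPA = [1.2177 1.1734; -1.7626 -1.4095]
A−BK = [-0.0105 -0.0111; 0.0739 0.0592]
AᵀP(A−BK) = [2.3495 2.0014; 2.0014 1.7185]
P' = Q + AᵀP(A−BK) = [8.5995 0.0014; 0.0014 2.7185]
tr(P') = 11.3180


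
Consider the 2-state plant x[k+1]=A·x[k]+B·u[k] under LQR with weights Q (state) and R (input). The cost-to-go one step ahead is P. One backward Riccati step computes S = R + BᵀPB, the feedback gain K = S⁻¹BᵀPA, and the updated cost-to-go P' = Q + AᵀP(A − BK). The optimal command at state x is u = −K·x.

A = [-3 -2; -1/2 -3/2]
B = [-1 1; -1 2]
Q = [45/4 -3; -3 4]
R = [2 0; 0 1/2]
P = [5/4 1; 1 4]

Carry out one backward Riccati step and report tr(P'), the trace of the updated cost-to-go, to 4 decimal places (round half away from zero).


BᵀP = [-2.2500 -5.0000; 3.2500 9.0000]
S = R + BᵀPB = [2 0; 0 1/2] + [7.2500 -12.2500; -12.2500 21.2500] = [9.2500 -12.2500; -12.2500 21.7500]
BᵀPA = [9.2500 12.0000; -14.2500 -20.0000]
K = S⁻¹·BᵀPA = [0.5208 0.3130; -0.3619 -0.7433]
A−BK = [-2.1174 -0.9438; 0.7445 0.2995]
AᵀP(A−BK) = [5.2763 2.5134; 2.5134 1.3790]
P' = Q + AᵀP(A−BK) = [16.5263 -0.4866; -0.4866 5.3790]
tr(P') = 21.9053

21.9053
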